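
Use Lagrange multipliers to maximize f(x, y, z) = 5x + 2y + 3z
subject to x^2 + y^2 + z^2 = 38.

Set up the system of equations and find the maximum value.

Lagrange conditions: 5 = 2*lambda*x, 2 = 2*lambda*y, 3 = 2*lambda*z
So x:5 = y:2 = z:3, i.e. x = 5t, y = 2t, z = 3t
Constraint: t^2*(5^2 + 2^2 + 3^2) = 38
  t^2 * 38 = 38  =>  t = sqrt(1)
Maximum = 5*5t + 2*2t + 3*3t = 38*sqrt(1) = 38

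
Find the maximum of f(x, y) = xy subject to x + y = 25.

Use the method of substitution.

Substitute y = 25 - x into f(x,y) = xy:
g(x) = x(25 - x) = 25x - x^2
g'(x) = 25 - 2x = 0  =>  x = 25/2
y = 25 - 25/2 = 25/2
Maximum value = (25/2) * (25/2) = 625/4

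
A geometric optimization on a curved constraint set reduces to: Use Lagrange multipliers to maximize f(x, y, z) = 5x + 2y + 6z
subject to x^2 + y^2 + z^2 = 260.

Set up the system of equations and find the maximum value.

Lagrange conditions: 5 = 2*lambda*x, 2 = 2*lambda*y, 6 = 2*lambda*z
So x:5 = y:2 = z:6, i.e. x = 5t, y = 2t, z = 6t
Constraint: t^2*(5^2 + 2^2 + 6^2) = 260
  t^2 * 65 = 260  =>  t = sqrt(4)
Maximum = 5*5t + 2*2t + 6*6t = 65*sqrt(4) = 130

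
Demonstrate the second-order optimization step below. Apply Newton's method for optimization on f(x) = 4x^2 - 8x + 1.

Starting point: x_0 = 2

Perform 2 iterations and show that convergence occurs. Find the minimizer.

f(x) = 4x^2 - 8x + 1, f'(x) = 8x + (-8), f''(x) = 8
Step 1: f'(2) = 8, x_1 = 2 - 8/8 = 1
Step 2: f'(1) = 0, x_2 = 1 (converged)
Newton's method converges in 1 step for quadratics.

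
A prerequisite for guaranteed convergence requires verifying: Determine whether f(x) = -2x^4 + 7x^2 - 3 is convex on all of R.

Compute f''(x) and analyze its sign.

f(x) = -2x^4 + 7x^2 - 3
f'(x) = -8x^3 + 14x
f''(x) = -24x^2 + 14
f''(x) = -24x^2 + 14 -> -inf as |x| -> inf
Therefore, f is not globally convex on R.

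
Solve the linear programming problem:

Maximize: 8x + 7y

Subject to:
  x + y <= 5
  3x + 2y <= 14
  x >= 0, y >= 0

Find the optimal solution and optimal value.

Feasible vertices: (0, 0), (0, 5), (4, 1), (14/3, 0)
Objective 8x + 7y at each:
  (0, 0): 0
  (0, 5): 35
  (4, 1): 39
  (14/3, 0): 112/3
Maximum is 39 at (4, 1).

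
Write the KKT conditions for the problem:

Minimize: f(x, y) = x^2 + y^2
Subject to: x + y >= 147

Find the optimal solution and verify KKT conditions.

KKT conditions for min x^2 + y^2 s.t. x + y >= 147:
Stationarity: 2x = mu, 2y = mu
So x = y = mu/2.
Complementary slackness: mu*(x + y - 147) = 0
Primal feasibility: x + y >= 147; dual feasibility: mu >= 0
If mu = 0 then x = y = 0, but 0 + 0 < 147 is infeasible, so the constraint is active.
Constraint active: x + y = 2*(mu/2) = 147 => mu = 147
x = y = 147/2, f = 21609/2
Verify: stationarity 2*(147/2) = 147 = mu; primal 147/2 + 147/2 = 147 >= 147; dual mu = 147 >= 0; complementary slackness 147*(147 - 147) = 0. All KKT conditions hold.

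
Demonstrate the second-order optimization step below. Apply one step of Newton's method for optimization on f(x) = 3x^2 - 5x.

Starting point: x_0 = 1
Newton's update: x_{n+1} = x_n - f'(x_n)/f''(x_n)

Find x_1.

f(x) = 3x^2 - 5x
f'(x) = 6x + (-5), f''(x) = 6
Newton step: x_1 = x_0 - f'(x_0)/f''(x_0)
f'(1) = 1
x_1 = 1 - 1/6 = 5/6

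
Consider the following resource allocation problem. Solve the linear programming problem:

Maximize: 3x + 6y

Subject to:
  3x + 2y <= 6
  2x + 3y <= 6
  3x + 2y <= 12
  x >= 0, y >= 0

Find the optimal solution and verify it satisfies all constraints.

Feasible vertices: (0, 0), (0, 2), (6/5, 6/5), (2, 0)
Objective 3x + 6y at each vertex:
  (0, 0): 0
  (0, 2): 12
  (6/5, 6/5): 54/5
  (2, 0): 6
Maximum is 12 at (0, 2).
Verify constraints at (x, y) = (0, 2):
  3*0 + 2*2 = 4 <= 6
  2*0 + 3*2 = 6 <= 6 (active)
  3*0 + 2*2 = 4 <= 12
  x = 0 >= 0, y = 2 >= 0. All constraints satisfied.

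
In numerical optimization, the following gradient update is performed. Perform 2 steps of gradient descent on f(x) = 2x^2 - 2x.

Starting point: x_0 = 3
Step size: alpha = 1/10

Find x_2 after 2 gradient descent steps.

f(x) = 2x^2 - 2x, f'(x) = 4x + (-2)
Step 1: f'(3) = 10, x_1 = 3 - 1/10 * 10 = 2
Step 2: f'(2) = 6, x_2 = 2 - 1/10 * 6 = 7/5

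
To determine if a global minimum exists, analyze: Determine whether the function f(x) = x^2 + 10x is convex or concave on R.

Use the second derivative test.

f(x) = x^2 + 10x
f'(x) = 2x + 10
f''(x) = 2
Since f''(x) = 2 > 0 for all x, f is convex on R.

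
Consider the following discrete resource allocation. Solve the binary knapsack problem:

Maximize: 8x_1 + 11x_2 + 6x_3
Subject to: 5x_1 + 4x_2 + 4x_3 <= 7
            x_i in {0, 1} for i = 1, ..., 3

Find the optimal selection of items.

Items: item 1 (v=8, w=5), item 2 (v=11, w=4), item 3 (v=6, w=4)
Capacity: 7
Checking all 8 subsets (w = total weight, v = total value):
  {}: w = 0, v = 0
  {1}: w = 5, v = 8
  {2}: w = 4, v = 11
  {3}: w = 4, v = 6
  {1, 2}: w = 9 > 7, infeasible
  {1, 3}: w = 9 > 7, infeasible
  {2, 3}: w = 8 > 7, infeasible
  {1, 2, 3}: w = 13 > 7, infeasible
Best feasible subset: items [2]
Total weight: 4 <= 7, total value: 11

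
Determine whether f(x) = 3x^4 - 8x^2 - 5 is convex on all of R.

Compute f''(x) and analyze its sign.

f(x) = 3x^4 - 8x^2 - 5
f'(x) = 12x^3 + -16x
f''(x) = 36x^2 + -16
f''(0) = -16 < 0, so not convex near x = 0
Therefore, f is not globally convex on R.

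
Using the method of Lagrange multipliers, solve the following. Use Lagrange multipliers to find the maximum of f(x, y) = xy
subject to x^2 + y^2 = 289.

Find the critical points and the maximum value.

Lagrange conditions: y = 2*lambda*x and x = 2*lambda*y
If x = 0 then y = 0, violating the constraint, so x, y != 0.
Dividing: y/x = x/y => x^2 = y^2 => y = x or y = -x
Constraint: 2x^2 = 289 => x^2 = 289/2 => x = +/-sqrt(289/2)
Critical points: (sqrt(289/2), sqrt(289/2)), (-sqrt(289/2), -sqrt(289/2)), (sqrt(289/2), -sqrt(289/2)), (-sqrt(289/2), sqrt(289/2))
  y = x:  xy = x^2 = 289/2  at (sqrt(289/2), sqrt(289/2)) and (-sqrt(289/2), -sqrt(289/2))
  y = -x: xy = -x^2 = -289/2 at (sqrt(289/2), -sqrt(289/2)) and (-sqrt(289/2), sqrt(289/2))
Maximum xy = 289/2 at (sqrt(289/2), sqrt(289/2)) and (-sqrt(289/2), -sqrt(289/2))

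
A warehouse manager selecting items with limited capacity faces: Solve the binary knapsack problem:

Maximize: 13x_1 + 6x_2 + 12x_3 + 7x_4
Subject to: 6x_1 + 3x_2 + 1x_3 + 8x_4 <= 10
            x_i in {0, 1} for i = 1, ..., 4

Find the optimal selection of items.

Items: item 1 (v=13, w=6), item 2 (v=6, w=3), item 3 (v=12, w=1), item 4 (v=7, w=8)
Capacity: 10
Checking all 16 subsets (w = total weight, v = total value):
  {}: w = 0, v = 0
  {1}: w = 6, v = 13
  {2}: w = 3, v = 6
  {3}: w = 1, v = 12
  {4}: w = 8, v = 7
  {1, 2}: w = 9, v = 19
  {1, 3}: w = 7, v = 25
  {1, 4}: w = 14 > 10, infeasible
  {2, 3}: w = 4, v = 18
  {2, 4}: w = 11 > 10, infeasible
  {3, 4}: w = 9, v = 19
  {1, 2, 3}: w = 10, v = 31
  {1, 2, 4}: w = 17 > 10, infeasible
  {1, 3, 4}: w = 15 > 10, infeasible
  {2, 3, 4}: w = 12 > 10, infeasible
  {1, 2, 3, 4}: w = 18 > 10, infeasible
Best feasible subset: items [1, 2, 3]
Total weight: 10 <= 10, total value: 31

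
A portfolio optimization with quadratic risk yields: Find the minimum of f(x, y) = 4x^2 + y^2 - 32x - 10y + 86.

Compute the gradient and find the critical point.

f(x,y) = 4x^2 + y^2 - 32x - 10y + 86
df/dx = 8x + (-32) = 0  =>  x = 4
df/dy = 2y + (-10) = 0  =>  y = 5
f(4, 5) = 4*(4)^2 + 1*(5)^2 + -32*(4) + -10*(5) + 86 = -3
Hessian is diagonal with entries 8, 2 > 0, so this is a minimum.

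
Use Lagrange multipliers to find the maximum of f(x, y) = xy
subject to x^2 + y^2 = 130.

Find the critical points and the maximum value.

Lagrange conditions: y = 2*lambda*x and x = 2*lambda*y
If x = 0 then y = 0, violating the constraint, so x, y != 0.
Dividing: y/x = x/y => x^2 = y^2 => y = x or y = -x
Constraint: 2x^2 = 130 => x^2 = 65 => x = +/-sqrt(65)
Critical points: (sqrt(65), sqrt(65)), (-sqrt(65), -sqrt(65)), (sqrt(65), -sqrt(65)), (-sqrt(65), sqrt(65))
  y = x:  xy = x^2 = 65  at (sqrt(65), sqrt(65)) and (-sqrt(65), -sqrt(65))
  y = -x: xy = -x^2 = -65 at (sqrt(65), -sqrt(65)) and (-sqrt(65), sqrt(65))
Maximum xy = 65 at (sqrt(65), sqrt(65)) and (-sqrt(65), -sqrt(65))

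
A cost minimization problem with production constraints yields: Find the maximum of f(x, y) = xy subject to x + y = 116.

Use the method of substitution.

Substitute y = 116 - x into f(x,y) = xy:
g(x) = x(116 - x) = 116x - x^2
g'(x) = 116 - 2x = 0  =>  x = 58
y = 116 - 58 = 58
Maximum value = 58 * 58 = 3364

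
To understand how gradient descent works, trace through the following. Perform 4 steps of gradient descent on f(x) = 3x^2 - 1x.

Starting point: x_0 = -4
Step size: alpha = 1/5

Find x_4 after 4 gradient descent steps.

f(x) = 3x^2 - 1x, f'(x) = 6x + (-1)
Step 1: f'(-4) = -25, x_1 = -4 - 1/5 * -25 = 1
Step 2: f'(1) = 5, x_2 = 1 - 1/5 * 5 = 0
Step 3: f'(0) = -1, x_3 = 0 - 1/5 * -1 = 1/5
Step 4: f'(1/5) = 1/5, x_4 = 1/5 - 1/5 * 1/5 = 4/25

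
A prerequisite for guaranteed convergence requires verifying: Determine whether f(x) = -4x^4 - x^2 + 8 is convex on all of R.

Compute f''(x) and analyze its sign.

f(x) = -4x^4 - x^2 + 8
f'(x) = -16x^3 + -2x
f''(x) = -48x^2 + -2
f''(x) = -48x^2 + -2 <= -2 < 0 for all x
Therefore, f is concave on R.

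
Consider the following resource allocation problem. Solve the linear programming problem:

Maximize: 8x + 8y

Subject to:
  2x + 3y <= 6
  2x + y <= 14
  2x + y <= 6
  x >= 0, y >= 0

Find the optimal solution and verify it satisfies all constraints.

Feasible vertices: (0, 0), (0, 2), (3, 0)
Objective 8x + 8y at each vertex:
  (0, 0): 0
  (0, 2): 16
  (3, 0): 24
Maximum is 24 at (3, 0).
Verify constraints at (x, y) = (3, 0):
  2*3 + 3*0 = 6 <= 6 (active)
  2*3 + 1*0 = 6 <= 14
  2*3 + 1*0 = 6 <= 6 (active)
  x = 3 >= 0, y = 0 >= 0. All constraints satisfied.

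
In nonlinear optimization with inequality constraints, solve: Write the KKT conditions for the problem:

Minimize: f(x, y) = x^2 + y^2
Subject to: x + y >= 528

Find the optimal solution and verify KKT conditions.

KKT conditions for min x^2 + y^2 s.t. x + y >= 528:
Stationarity: 2x = mu, 2y = mu
So x = y = mu/2.
Complementary slackness: mu*(x + y - 528) = 0
Primal feasibility: x + y >= 528; dual feasibility: mu >= 0
If mu = 0 then x = y = 0, but 0 + 0 < 528 is infeasible, so the constraint is active.
Constraint active: x + y = 2*(mu/2) = 528 => mu = 528
x = y = 264, f = 139392
Verify: stationarity 2*264 = 528 = mu; primal 264 + 264 = 528 >= 528; dual mu = 528 >= 0; complementary slackness 528*(528 - 528) = 0. All KKT conditions hold.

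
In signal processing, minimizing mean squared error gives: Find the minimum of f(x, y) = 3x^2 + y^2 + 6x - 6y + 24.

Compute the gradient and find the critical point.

f(x,y) = 3x^2 + y^2 + 6x - 6y + 24
df/dx = 6x + (6) = 0  =>  x = -1
df/dy = 2y + (-6) = 0  =>  y = 3
f(-1, 3) = 3*(-1)^2 + 1*(3)^2 + 6*(-1) + -6*(3) + 24 = 12
Hessian is diagonal with entries 6, 2 > 0, so this is a minimum.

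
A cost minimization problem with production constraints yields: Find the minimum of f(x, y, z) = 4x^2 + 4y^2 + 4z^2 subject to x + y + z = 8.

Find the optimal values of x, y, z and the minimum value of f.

Using Lagrange multipliers on f = 4x^2 + 4y^2 + 4z^2 with constraint x + y + z = 8:
Conditions: 2*4*x = lambda, 2*4*y = lambda, 2*4*z = lambda
So x = lambda/8, y = lambda/8, z = lambda/8
Substituting into constraint: lambda * (3/8) = 8
lambda = 64/3
x = 8/3, y = 8/3, z = 8/3
Minimum value = 256/3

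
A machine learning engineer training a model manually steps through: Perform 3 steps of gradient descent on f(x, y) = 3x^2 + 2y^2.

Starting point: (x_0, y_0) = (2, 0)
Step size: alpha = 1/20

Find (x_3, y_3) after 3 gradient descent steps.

f(x,y) = 3x^2 + 2y^2
grad_x = 6x + 0y, grad_y = 4y + 0x
Step 1: grad = (12, 0), (7/5, 0)
Step 2: grad = (42/5, 0), (49/50, 0)
Step 3: grad = (147/25, 0), (343/500, 0)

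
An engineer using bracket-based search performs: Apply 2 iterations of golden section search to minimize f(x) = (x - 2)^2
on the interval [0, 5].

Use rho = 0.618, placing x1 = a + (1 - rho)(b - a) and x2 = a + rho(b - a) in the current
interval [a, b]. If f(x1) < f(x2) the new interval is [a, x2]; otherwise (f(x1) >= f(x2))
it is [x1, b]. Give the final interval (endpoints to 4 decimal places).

Golden section search for min of f(x) = (x - 2)^2 on [0, 5].
Each step: x1 = a + (1 - rho)(b - a), x2 = a + rho(b - a); if f(x1) < f(x2) keep [a, x2], otherwise keep [x1, b].
Step 1: [0.0000, 5.0000], x1=1.9100 (f=0.0081), x2=3.0900 (f=1.1881); f(x1) < f(x2) => keep [0.0000, 3.0900]
Step 2: [0.0000, 3.0900], x1=1.1804 (f=0.6718), x2=1.9096 (f=0.0082); f(x1) > f(x2) => keep [1.1804, 3.0900]
Final interval: [1.1804, 3.0900]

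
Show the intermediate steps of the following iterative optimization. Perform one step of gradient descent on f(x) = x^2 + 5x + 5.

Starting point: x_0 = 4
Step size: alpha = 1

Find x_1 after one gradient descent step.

f(x) = x^2 + 5x + 5
f'(x) = 2x + 5
f'(4) = 2*4 + (5) = 13
x_1 = x_0 - alpha * f'(x_0) = 4 - 1 * 13 = -9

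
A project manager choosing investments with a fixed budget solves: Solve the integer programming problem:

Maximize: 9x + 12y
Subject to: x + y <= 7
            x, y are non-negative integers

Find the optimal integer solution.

Objective: 9x + 12y, constraint: x + y <= 7
Coefficient of y is 12 > coefficient of x is 9, so allocate the entire budget to y.
Optimal: x = 0, y = 7, value = 84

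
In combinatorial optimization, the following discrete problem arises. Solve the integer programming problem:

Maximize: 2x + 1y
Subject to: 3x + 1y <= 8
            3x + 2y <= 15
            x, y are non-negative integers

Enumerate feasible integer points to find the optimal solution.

Constraint 1: 3x + 1y <= 8
Constraint 2: 3x + 2y <= 15
Feasible x range (need y >= 0): 0 <= x <= min(8/3, 15/3) => x in {0, ..., 2}.
Enumerate feasible integer points row by row (the coefficient of y is 1 > 0, so for each x the largest feasible y gives the best value):
  x = 0: y <= min((8 - 3*0)/1, (15 - 3*0)/2) => y in {0, ..., 7}; best 2*0 + 1*7 = 7
  x = 1: y <= min((8 - 3*1)/1, (15 - 3*1)/2) => y in {0, ..., 5}; best 2*1 + 1*5 = 7
  x = 2: y <= min((8 - 3*2)/1, (15 - 3*2)/2) => y in {0, ..., 2}; best 2*2 + 1*2 = 6
The maximum 2x + 1y = 7 is achieved at x = 0, y = 7.
(The same value 7 is also attained at (1, 5).)
Check: 3*0 + 1*7 = 7 <= 8 and 3*0 + 2*7 = 14 <= 15.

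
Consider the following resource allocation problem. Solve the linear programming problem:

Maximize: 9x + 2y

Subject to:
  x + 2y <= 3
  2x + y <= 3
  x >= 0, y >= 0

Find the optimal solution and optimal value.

Feasible vertices: (0, 0), (0, 3/2), (1, 1), (3/2, 0)
Objective 9x + 2y at each:
  (0, 0): 0
  (0, 3/2): 3
  (1, 1): 11
  (3/2, 0): 27/2
Maximum is 27/2 at (3/2, 0).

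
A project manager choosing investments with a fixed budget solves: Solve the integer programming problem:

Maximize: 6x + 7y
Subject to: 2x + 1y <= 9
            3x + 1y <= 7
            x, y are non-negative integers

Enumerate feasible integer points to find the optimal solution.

Constraint 1: 2x + 1y <= 9
Constraint 2: 3x + 1y <= 7
Feasible x range (need y >= 0): 0 <= x <= min(9/2, 7/3) => x in {0, ..., 2}.
Enumerate feasible integer points row by row (the coefficient of y is 7 > 0, so for each x the largest feasible y gives the best value):
  x = 0: y <= min((9 - 2*0)/1, (7 - 3*0)/1) => y in {0, ..., 7}; best 6*0 + 7*7 = 49
  x = 1: y <= min((9 - 2*1)/1, (7 - 3*1)/1) => y in {0, ..., 4}; best 6*1 + 7*4 = 34
  x = 2: y <= min((9 - 2*2)/1, (7 - 3*2)/1) => y in {0, ..., 1}; best 6*2 + 7*1 = 19
The maximum 6x + 7y = 49 is achieved at x = 0, y = 7.
Check: 2*0 + 1*7 = 7 <= 9 and 3*0 + 1*7 = 7 <= 7.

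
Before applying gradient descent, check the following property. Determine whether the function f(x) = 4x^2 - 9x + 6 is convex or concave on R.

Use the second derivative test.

f(x) = 4x^2 - 9x + 6
f'(x) = 8x - 9
f''(x) = 8
Since f''(x) = 8 > 0 for all x, f is convex on R.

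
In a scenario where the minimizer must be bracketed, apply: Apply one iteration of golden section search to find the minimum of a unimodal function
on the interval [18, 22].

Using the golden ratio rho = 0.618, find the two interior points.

Golden section search on [18, 22].
Golden ratio rho = 0.618 (approx).
Interior points:
  x_1 = 18 + (1-0.618)*4 = 19.5280
  x_2 = 18 + 0.618*4 = 20.4720
Compare f(x_1) and f(x_2) to determine which subinterval to keep.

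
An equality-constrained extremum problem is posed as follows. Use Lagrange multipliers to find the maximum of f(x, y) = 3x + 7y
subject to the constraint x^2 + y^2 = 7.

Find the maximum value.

Set up Lagrange conditions: grad f = lambda * grad g
  3 = 2*lambda*x
  7 = 2*lambda*y
From these: x/y = 3/7, so x = 3t, y = 7t for some t.
Substitute into constraint: (3t)^2 + (7t)^2 = 7
  t^2 * 58 = 7
  t = sqrt(7/58)
Maximum = 3*x + 7*y = (3^2 + 7^2)*t = 58 * sqrt(7/58) = sqrt(406)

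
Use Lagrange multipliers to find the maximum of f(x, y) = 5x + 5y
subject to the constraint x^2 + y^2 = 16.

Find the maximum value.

Set up Lagrange conditions: grad f = lambda * grad g
  5 = 2*lambda*x
  5 = 2*lambda*y
From these: x/y = 5/5, so x = 5t, y = 5t for some t.
Substitute into constraint: (5t)^2 + (5t)^2 = 16
  t^2 * 50 = 16
  t = sqrt(16/50)
Maximum = 5*x + 5*y = (5^2 + 5^2)*t = 50 * sqrt(16/50) = sqrt(800)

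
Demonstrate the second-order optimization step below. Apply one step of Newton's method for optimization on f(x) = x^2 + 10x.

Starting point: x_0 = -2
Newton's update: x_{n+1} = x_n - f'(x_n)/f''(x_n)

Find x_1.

f(x) = x^2 + 10x
f'(x) = 2x + (10), f''(x) = 2
Newton step: x_1 = x_0 - f'(x_0)/f''(x_0)
f'(-2) = 6
x_1 = -2 - 6/2 = -5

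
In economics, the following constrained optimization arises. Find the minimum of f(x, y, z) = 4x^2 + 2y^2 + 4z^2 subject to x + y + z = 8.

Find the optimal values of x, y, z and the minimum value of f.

Using Lagrange multipliers on f = 4x^2 + 2y^2 + 4z^2 with constraint x + y + z = 8:
Conditions: 2*4*x = lambda, 2*2*y = lambda, 2*4*z = lambda
So x = lambda/8, y = lambda/4, z = lambda/8
Substituting into constraint: lambda * (1/2) = 8
lambda = 16
x = 2, y = 4, z = 2
Minimum value = 64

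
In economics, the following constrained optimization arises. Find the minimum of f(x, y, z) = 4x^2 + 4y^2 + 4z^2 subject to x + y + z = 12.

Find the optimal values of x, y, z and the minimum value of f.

Using Lagrange multipliers on f = 4x^2 + 4y^2 + 4z^2 with constraint x + y + z = 12:
Conditions: 2*4*x = lambda, 2*4*y = lambda, 2*4*z = lambda
So x = lambda/8, y = lambda/8, z = lambda/8
Substituting into constraint: lambda * (3/8) = 12
lambda = 32
x = 4, y = 4, z = 4
Minimum value = 192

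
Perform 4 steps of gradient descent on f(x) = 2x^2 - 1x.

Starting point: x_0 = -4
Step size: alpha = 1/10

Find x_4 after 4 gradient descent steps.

f(x) = 2x^2 - 1x, f'(x) = 4x + (-1)
Step 1: f'(-4) = -17, x_1 = -4 - 1/10 * -17 = -23/10
Step 2: f'(-23/10) = -51/5, x_2 = -23/10 - 1/10 * -51/5 = -32/25
Step 3: f'(-32/25) = -153/25, x_3 = -32/25 - 1/10 * -153/25 = -167/250
Step 4: f'(-167/250) = -459/125, x_4 = -167/250 - 1/10 * -459/125 = -188/625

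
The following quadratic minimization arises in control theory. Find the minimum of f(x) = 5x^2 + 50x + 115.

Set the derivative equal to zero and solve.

f(x) = 5x^2 + 50x + 115
f'(x) = 10x + (50) = 0
x = -50/10 = -5
f(-5) = -10
Since f''(x) = 10 > 0, this is a minimum.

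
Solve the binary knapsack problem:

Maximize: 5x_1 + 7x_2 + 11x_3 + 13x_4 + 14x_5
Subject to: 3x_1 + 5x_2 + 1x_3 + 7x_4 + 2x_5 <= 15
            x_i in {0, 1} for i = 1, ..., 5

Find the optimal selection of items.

Items: item 1 (v=5, w=3), item 2 (v=7, w=5), item 3 (v=11, w=1), item 4 (v=13, w=7), item 5 (v=14, w=2)
Capacity: 15
Checking all 32 subsets (w = total weight, v = total value):
  {}: w = 0, v = 0
  {1}: w = 3, v = 5
  {2}: w = 5, v = 7
  {3}: w = 1, v = 11
  {4}: w = 7, v = 13
  {5}: w = 2, v = 14
  {1, 2}: w = 8, v = 12
  {1, 3}: w = 4, v = 16
  {1, 4}: w = 10, v = 18
  {1, 5}: w = 5, v = 19
  {2, 3}: w = 6, v = 18
  {2, 4}: w = 12, v = 20
  {2, 5}: w = 7, v = 21
  {3, 4}: w = 8, v = 24
  {3, 5}: w = 3, v = 25
  {4, 5}: w = 9, v = 27
  {1, 2, 3}: w = 9, v = 23
  {1, 2, 4}: w = 15, v = 25
  {1, 2, 5}: w = 10, v = 26
  {1, 3, 4}: w = 11, v = 29
  {1, 3, 5}: w = 6, v = 30
  {1, 4, 5}: w = 12, v = 32
  {2, 3, 4}: w = 13, v = 31
  {2, 3, 5}: w = 8, v = 32
  {2, 4, 5}: w = 14, v = 34
  {3, 4, 5}: w = 10, v = 38
  {1, 2, 3, 4}: w = 16 > 15, infeasible
  {1, 2, 3, 5}: w = 11, v = 37
  {1, 2, 4, 5}: w = 17 > 15, infeasible
  {1, 3, 4, 5}: w = 13, v = 43
  {2, 3, 4, 5}: w = 15, v = 45
  {1, 2, 3, 4, 5}: w = 18 > 15, infeasible
Best feasible subset: items [2, 3, 4, 5]
Total weight: 15 <= 15, total value: 45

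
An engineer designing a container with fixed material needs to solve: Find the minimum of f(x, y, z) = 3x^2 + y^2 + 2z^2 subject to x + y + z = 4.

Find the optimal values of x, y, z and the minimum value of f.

Using Lagrange multipliers on f = 3x^2 + y^2 + 2z^2 with constraint x + y + z = 4:
Conditions: 2*3*x = lambda, 2*1*y = lambda, 2*2*z = lambda
So x = lambda/6, y = lambda/2, z = lambda/4
Substituting into constraint: lambda * (11/12) = 4
lambda = 48/11
x = 8/11, y = 24/11, z = 12/11
Minimum value = 96/11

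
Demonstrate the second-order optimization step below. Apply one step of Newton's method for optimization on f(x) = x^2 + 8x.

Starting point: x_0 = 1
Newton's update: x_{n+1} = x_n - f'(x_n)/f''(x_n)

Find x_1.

f(x) = x^2 + 8x
f'(x) = 2x + (8), f''(x) = 2
Newton step: x_1 = x_0 - f'(x_0)/f''(x_0)
f'(1) = 10
x_1 = 1 - 10/2 = -4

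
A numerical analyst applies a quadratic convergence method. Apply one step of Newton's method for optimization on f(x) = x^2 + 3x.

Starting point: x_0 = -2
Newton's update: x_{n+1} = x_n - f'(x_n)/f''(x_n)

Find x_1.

f(x) = x^2 + 3x
f'(x) = 2x + (3), f''(x) = 2
Newton step: x_1 = x_0 - f'(x_0)/f''(x_0)
f'(-2) = -1
x_1 = -2 - -1/2 = -3/2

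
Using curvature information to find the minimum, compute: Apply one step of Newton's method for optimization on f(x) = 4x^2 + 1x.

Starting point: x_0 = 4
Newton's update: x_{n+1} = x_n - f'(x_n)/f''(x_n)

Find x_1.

f(x) = 4x^2 + 1x
f'(x) = 8x + (1), f''(x) = 8
Newton step: x_1 = x_0 - f'(x_0)/f''(x_0)
f'(4) = 33
x_1 = 4 - 33/8 = -1/8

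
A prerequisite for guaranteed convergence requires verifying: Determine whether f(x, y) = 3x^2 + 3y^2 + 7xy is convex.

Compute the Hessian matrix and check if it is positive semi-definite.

f(x,y) = 3x^2 + 3y^2 + 7xy
Hessian H = [[6, 7], [7, 6]]
trace(H) = 12, det(H) = -13
Eigenvalues: (12 +/- sqrt(196)) / 2 = 13, -1
Since not both eigenvalues positive, f is neither convex nor concave.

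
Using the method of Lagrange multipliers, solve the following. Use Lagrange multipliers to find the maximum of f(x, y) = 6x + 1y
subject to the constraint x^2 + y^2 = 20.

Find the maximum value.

Set up Lagrange conditions: grad f = lambda * grad g
  6 = 2*lambda*x
  1 = 2*lambda*y
From these: x/y = 6/1, so x = 6t, y = 1t for some t.
Substitute into constraint: (6t)^2 + (1t)^2 = 20
  t^2 * 37 = 20
  t = sqrt(20/37)
Maximum = 6*x + 1*y = (6^2 + 1^2)*t = 37 * sqrt(20/37) = sqrt(740)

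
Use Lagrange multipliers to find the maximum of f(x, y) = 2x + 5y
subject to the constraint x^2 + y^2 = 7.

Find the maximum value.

Set up Lagrange conditions: grad f = lambda * grad g
  2 = 2*lambda*x
  5 = 2*lambda*y
From these: x/y = 2/5, so x = 2t, y = 5t for some t.
Substitute into constraint: (2t)^2 + (5t)^2 = 7
  t^2 * 29 = 7
  t = sqrt(7/29)
Maximum = 2*x + 5*y = (2^2 + 5^2)*t = 29 * sqrt(7/29) = sqrt(203)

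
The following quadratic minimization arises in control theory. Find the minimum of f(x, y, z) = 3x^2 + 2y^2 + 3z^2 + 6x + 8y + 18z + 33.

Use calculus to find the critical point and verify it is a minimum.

f(x,y,z) = 3x^2 + 2y^2 + 3z^2 + 6x + 8y + 18z + 33
df/dx = 6x + (6) = 0 => x = -1
df/dy = 4y + (8) = 0 => y = -2
df/dz = 6z + (18) = 0 => z = -3
f(-1,-2,-3) = 3*(-1)^2 + 2*(-2)^2 + 3*(-3)^2 + 6*(-1) + 8*(-2) + 18*(-3) + 33 = -5
Hessian is diagonal with entries 6, 4, 6 > 0, confirmed minimum.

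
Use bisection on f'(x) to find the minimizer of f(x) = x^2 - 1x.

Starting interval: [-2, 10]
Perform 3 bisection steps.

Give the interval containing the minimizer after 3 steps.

Finding critical point of f(x) = x^2 - 1x using bisection on f'(x) = 2x + -1.
f'(x) = 0 when x = 1/2.
Starting interval: [-2, 10]
Step 1: mid = 4, f'(mid) = 7, new interval = [-2, 4]
Step 2: mid = 1, f'(mid) = 1, new interval = [-2, 1]
Step 3: mid = -1/2, f'(mid) = -2, new interval = [-1/2, 1]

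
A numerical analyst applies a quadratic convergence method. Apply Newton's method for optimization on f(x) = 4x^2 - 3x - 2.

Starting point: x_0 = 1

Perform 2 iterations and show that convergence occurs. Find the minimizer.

f(x) = 4x^2 - 3x - 2, f'(x) = 8x + (-3), f''(x) = 8
Step 1: f'(1) = 5, x_1 = 1 - 5/8 = 3/8
Step 2: f'(3/8) = 0, x_2 = 3/8 (converged)
Newton's method converges in 1 step for quadratics.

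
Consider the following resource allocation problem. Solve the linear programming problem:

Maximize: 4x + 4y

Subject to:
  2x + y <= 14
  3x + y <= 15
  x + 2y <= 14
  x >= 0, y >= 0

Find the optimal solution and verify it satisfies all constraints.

Feasible vertices: (0, 0), (0, 7), (16/5, 27/5), (5, 0)
Objective 4x + 4y at each vertex:
  (0, 0): 0
  (0, 7): 28
  (16/5, 27/5): 172/5
  (5, 0): 20
Maximum is 172/5 at (16/5, 27/5).
Verify constraints at (x, y) = (16/5, 27/5):
  2*(16/5) + 1*(27/5) = 59/5 <= 14
  3*(16/5) + 1*(27/5) = 15 <= 15 (active)
  1*(16/5) + 2*(27/5) = 14 <= 14 (active)
  x = 16/5 >= 0, y = 27/5 >= 0. All constraints satisfied.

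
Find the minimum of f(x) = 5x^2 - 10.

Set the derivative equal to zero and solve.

f(x) = 5x^2 - 10
f'(x) = 10x + (0) = 0
x = 0/10 = 0
f(0) = -10
Since f''(x) = 10 > 0, this is a minimum.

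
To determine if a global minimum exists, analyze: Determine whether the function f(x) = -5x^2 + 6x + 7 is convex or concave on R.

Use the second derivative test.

f(x) = -5x^2 + 6x + 7
f'(x) = -10x + 6
f''(x) = -10
Since f''(x) = -10 < 0 for all x, f is concave on R.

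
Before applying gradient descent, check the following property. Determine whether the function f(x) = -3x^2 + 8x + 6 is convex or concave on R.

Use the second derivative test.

f(x) = -3x^2 + 8x + 6
f'(x) = -6x + 8
f''(x) = -6
Since f''(x) = -6 < 0 for all x, f is concave on R.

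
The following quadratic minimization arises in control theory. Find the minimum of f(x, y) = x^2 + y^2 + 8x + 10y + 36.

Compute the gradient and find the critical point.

f(x,y) = x^2 + y^2 + 8x + 10y + 36
df/dx = 2x + (8) = 0  =>  x = -4
df/dy = 2y + (10) = 0  =>  y = -5
f(-4, -5) = 1*(-4)^2 + 1*(-5)^2 + 8*(-4) + 10*(-5) + 36 = -5
Hessian is diagonal with entries 2, 2 > 0, so this is a minimum.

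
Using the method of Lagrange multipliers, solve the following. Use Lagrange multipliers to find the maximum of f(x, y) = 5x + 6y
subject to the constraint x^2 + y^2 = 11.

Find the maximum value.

Set up Lagrange conditions: grad f = lambda * grad g
  5 = 2*lambda*x
  6 = 2*lambda*y
From these: x/y = 5/6, so x = 5t, y = 6t for some t.
Substitute into constraint: (5t)^2 + (6t)^2 = 11
  t^2 * 61 = 11
  t = sqrt(11/61)
Maximum = 5*x + 6*y = (5^2 + 6^2)*t = 61 * sqrt(11/61) = sqrt(671)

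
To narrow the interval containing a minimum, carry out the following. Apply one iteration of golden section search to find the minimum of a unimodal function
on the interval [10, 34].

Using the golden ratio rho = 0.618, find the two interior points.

Golden section search on [10, 34].
Golden ratio rho = 0.618 (approx).
Interior points:
  x_1 = 10 + (1-0.618)*24 = 19.1680
  x_2 = 10 + 0.618*24 = 24.8320
Compare f(x_1) and f(x_2) to determine which subinterval to keep.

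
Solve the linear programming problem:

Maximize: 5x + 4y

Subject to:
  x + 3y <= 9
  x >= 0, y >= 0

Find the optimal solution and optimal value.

The feasible region has vertices at [(0, 0), (9, 0), (0, 3)].
Checking objective 5x + 4y at each vertex:
  (0, 0): 5*0 + 4*0 = 0
  (9, 0): 5*9 + 4*0 = 45
  (0, 3): 5*0 + 4*3 = 12
Maximum is 45 at (9, 0).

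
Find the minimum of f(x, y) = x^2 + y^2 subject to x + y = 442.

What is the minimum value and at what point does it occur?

Substitute y = 442 - x into f(x,y) = x^2 + y^2:
g(x) = x^2 + (442 - x)^2 = 2x^2 - 884x + 195364
g'(x) = 4x - 884 = 0  =>  x = 221
y = 442 - 221 = 221
Minimum value = 221^2 + 221^2 = 97682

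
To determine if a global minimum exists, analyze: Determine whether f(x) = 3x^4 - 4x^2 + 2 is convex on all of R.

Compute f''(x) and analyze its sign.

f(x) = 3x^4 - 4x^2 + 2
f'(x) = 12x^3 + -8x
f''(x) = 36x^2 + -8
f''(0) = -8 < 0, so not convex near x = 0
Therefore, f is not globally convex on R.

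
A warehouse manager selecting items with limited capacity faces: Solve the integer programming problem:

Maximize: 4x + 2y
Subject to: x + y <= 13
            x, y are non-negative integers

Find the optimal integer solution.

Objective: 4x + 2y, constraint: x + y <= 13
Coefficient of x is 4 >= coefficient of y is 2, so allocate the entire budget to x.
Optimal: x = 13, y = 0, value = 52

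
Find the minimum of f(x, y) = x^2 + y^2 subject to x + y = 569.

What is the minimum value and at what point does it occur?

Substitute y = 569 - x into f(x,y) = x^2 + y^2:
g(x) = x^2 + (569 - x)^2 = 2x^2 - 1138x + 323761
g'(x) = 4x - 1138 = 0  =>  x = 569/2
y = 569 - 569/2 = 569/2
Minimum value = (569/2)^2 + (569/2)^2 = 323761/2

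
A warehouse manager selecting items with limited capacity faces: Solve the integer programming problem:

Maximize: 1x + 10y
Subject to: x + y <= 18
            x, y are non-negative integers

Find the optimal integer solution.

Objective: 1x + 10y, constraint: x + y <= 18
Coefficient of y is 10 > coefficient of x is 1, so allocate the entire budget to y.
Optimal: x = 0, y = 18, value = 180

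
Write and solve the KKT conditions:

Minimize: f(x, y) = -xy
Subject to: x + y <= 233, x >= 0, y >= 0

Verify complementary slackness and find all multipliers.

Problem: min -xy s.t. x + y <= 233 (multiplier lambda), x >= 0 (mu_x), y >= 0 (mu_y)
KKT stationarity: -y + lambda - mu_x = 0, -x + lambda - mu_y = 0, with lambda, mu_x, mu_y >= 0
Complementary slackness: lambda*(x + y - 233) = 0, mu_x*x = 0, mu_y*y = 0
If lambda = 0: y = -mu_x <= 0 and x = -mu_y <= 0 force x = y = 0 with f = 0; but x = y = 233/2 is feasible with f = -54289/4 < 0, so this is not the minimum. Hence lambda > 0 and x + y = 233.
Try x > 0, y > 0 (so mu_x = mu_y = 0): y = lambda, x = lambda => x = y = lambda
x + y = 233 => 2*lambda = 233 => lambda = 233/2
x* = y* = 233/2 > 0, consistent with mu_x = mu_y = 0.
(Any feasible point with x = 0 or y = 0 has f = 0 > -54289/4, so the minimum is not on those boundaries.)
min(-xy) = -54289/4 (i.e. max xy = 54289/4)
Multipliers: lambda = 233/2, mu_x = 0, mu_y = 0
Complementary slackness: lambda*(x + y - 233) = 233/2*(233/2 + 233/2 - 233) = 0, mu_x*x = 0*233/2 = 0, mu_y*y = 0*233/2 = 0. Satisfied.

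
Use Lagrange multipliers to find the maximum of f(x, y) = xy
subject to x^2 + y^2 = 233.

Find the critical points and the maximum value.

Lagrange conditions: y = 2*lambda*x and x = 2*lambda*y
If x = 0 then y = 0, violating the constraint, so x, y != 0.
Dividing: y/x = x/y => x^2 = y^2 => y = x or y = -x
Constraint: 2x^2 = 233 => x^2 = 233/2 => x = +/-sqrt(233/2)
Critical points: (sqrt(233/2), sqrt(233/2)), (-sqrt(233/2), -sqrt(233/2)), (sqrt(233/2), -sqrt(233/2)), (-sqrt(233/2), sqrt(233/2))
  y = x:  xy = x^2 = 233/2  at (sqrt(233/2), sqrt(233/2)) and (-sqrt(233/2), -sqrt(233/2))
  y = -x: xy = -x^2 = -233/2 at (sqrt(233/2), -sqrt(233/2)) and (-sqrt(233/2), sqrt(233/2))
Maximum xy = 233/2 at (sqrt(233/2), sqrt(233/2)) and (-sqrt(233/2), -sqrt(233/2))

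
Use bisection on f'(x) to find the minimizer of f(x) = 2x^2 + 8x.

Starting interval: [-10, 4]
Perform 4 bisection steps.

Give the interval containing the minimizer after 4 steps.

Finding critical point of f(x) = 2x^2 + 8x using bisection on f'(x) = 4x + 8.
f'(x) = 0 when x = -2.
Starting interval: [-10, 4]
Step 1: mid = -3, f'(mid) = -4, new interval = [-3, 4]
Step 2: mid = 1/2, f'(mid) = 10, new interval = [-3, 1/2]
Step 3: mid = -5/4, f'(mid) = 3, new interval = [-3, -5/4]
Step 4: mid = -17/8, f'(mid) = -1/2, new interval = [-17/8, -5/4]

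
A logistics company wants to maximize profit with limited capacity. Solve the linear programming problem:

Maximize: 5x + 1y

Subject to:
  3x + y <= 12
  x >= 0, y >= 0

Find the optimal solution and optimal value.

The feasible region has vertices at [(0, 0), (4, 0), (0, 12)].
Checking objective 5x + 1y at each vertex:
  (0, 0): 5*0 + 1*0 = 0
  (4, 0): 5*4 + 1*0 = 20
  (0, 12): 5*0 + 1*12 = 12
Maximum is 20 at (4, 0).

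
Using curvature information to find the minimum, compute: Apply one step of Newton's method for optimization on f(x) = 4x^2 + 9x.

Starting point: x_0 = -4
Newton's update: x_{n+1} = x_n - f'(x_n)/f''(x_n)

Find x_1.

f(x) = 4x^2 + 9x
f'(x) = 8x + (9), f''(x) = 8
Newton step: x_1 = x_0 - f'(x_0)/f''(x_0)
f'(-4) = -23
x_1 = -4 - -23/8 = -9/8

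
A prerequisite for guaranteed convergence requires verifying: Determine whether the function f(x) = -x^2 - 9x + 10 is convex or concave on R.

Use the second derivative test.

f(x) = -x^2 - 9x + 10
f'(x) = -2x - 9
f''(x) = -2
Since f''(x) = -2 < 0 for all x, f is concave on R.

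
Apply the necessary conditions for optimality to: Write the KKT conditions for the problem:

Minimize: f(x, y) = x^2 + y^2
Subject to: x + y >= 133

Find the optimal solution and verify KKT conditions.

KKT conditions for min x^2 + y^2 s.t. x + y >= 133:
Stationarity: 2x = mu, 2y = mu
So x = y = mu/2.
Complementary slackness: mu*(x + y - 133) = 0
Primal feasibility: x + y >= 133; dual feasibility: mu >= 0
If mu = 0 then x = y = 0, but 0 + 0 < 133 is infeasible, so the constraint is active.
Constraint active: x + y = 2*(mu/2) = 133 => mu = 133
x = y = 133/2, f = 17689/2
Verify: stationarity 2*(133/2) = 133 = mu; primal 133/2 + 133/2 = 133 >= 133; dual mu = 133 >= 0; complementary slackness 133*(133 - 133) = 0. All KKT conditions hold.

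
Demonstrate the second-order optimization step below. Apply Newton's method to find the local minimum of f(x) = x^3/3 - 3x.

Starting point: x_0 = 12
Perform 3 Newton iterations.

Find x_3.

f(x) = x^3/3 - 3x
f'(x) = x^2 - 3, f''(x) = 2x
Newton update: x_{n+1} = x_n - (x_n^2 - 3)/(2*x_n)
Step 1: x_0 = 12, f'=141, f''=24, x_1 = 49/8
Step 2: x_1 = 49/8, f'=2209/64, f''=49/4, x_2 = 2593/784
Step 3: x_2 = 2593/784, f'=4879681/614656, f''=2593/392, x_3 = 8567617/4065824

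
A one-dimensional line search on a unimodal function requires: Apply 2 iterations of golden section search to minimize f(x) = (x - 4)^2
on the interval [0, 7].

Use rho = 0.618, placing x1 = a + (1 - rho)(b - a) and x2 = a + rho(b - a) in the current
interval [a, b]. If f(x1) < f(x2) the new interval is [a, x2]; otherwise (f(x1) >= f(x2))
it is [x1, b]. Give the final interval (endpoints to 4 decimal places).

Golden section search for min of f(x) = (x - 4)^2 on [0, 7].
Each step: x1 = a + (1 - rho)(b - a), x2 = a + rho(b - a); if f(x1) < f(x2) keep [a, x2], otherwise keep [x1, b].
Step 1: [0.0000, 7.0000], x1=2.6740 (f=1.7583), x2=4.3260 (f=0.1063); f(x1) > f(x2) => keep [2.6740, 7.0000]
Step 2: [2.6740, 7.0000], x1=4.3265 (f=0.1066), x2=5.3475 (f=1.8157); f(x1) < f(x2) => keep [2.6740, 5.3475]
Final interval: [2.6740, 5.3475]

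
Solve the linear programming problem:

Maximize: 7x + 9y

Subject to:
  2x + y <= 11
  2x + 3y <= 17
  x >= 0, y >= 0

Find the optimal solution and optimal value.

Feasible vertices: (0, 0), (0, 17/3), (4, 3), (11/2, 0)
Objective 7x + 9y at each:
  (0, 0): 0
  (0, 17/3): 51
  (4, 3): 55
  (11/2, 0): 77/2
Maximum is 55 at (4, 3).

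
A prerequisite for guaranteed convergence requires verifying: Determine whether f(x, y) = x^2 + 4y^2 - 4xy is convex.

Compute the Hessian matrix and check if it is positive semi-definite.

f(x,y) = x^2 + 4y^2 - 4xy
Hessian H = [[2, -4], [-4, 8]]
trace(H) = 10, det(H) = 0
Eigenvalues: (10 +/- sqrt(100)) / 2 = 10, 0
Since both eigenvalues >= 0, f is convex.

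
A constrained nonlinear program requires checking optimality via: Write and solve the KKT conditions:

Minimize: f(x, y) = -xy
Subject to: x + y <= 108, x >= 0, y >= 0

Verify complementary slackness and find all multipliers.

Problem: min -xy s.t. x + y <= 108 (multiplier lambda), x >= 0 (mu_x), y >= 0 (mu_y)
KKT stationarity: -y + lambda - mu_x = 0, -x + lambda - mu_y = 0, with lambda, mu_x, mu_y >= 0
Complementary slackness: lambda*(x + y - 108) = 0, mu_x*x = 0, mu_y*y = 0
If lambda = 0: y = -mu_x <= 0 and x = -mu_y <= 0 force x = y = 0 with f = 0; but x = y = 54 is feasible with f = -2916 < 0, so this is not the minimum. Hence lambda > 0 and x + y = 108.
Try x > 0, y > 0 (so mu_x = mu_y = 0): y = lambda, x = lambda => x = y = lambda
x + y = 108 => 2*lambda = 108 => lambda = 54
x* = y* = 54 > 0, consistent with mu_x = mu_y = 0.
(Any feasible point with x = 0 or y = 0 has f = 0 > -2916, so the minimum is not on those boundaries.)
min(-xy) = -2916 (i.e. max xy = 2916)
Multipliers: lambda = 54, mu_x = 0, mu_y = 0
Complementary slackness: lambda*(x + y - 108) = 54*(54 + 54 - 108) = 0, mu_x*x = 0*54 = 0, mu_y*y = 0*54 = 0. Satisfied.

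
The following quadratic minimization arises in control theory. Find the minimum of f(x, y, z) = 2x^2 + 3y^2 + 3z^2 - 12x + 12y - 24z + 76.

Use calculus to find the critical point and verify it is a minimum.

f(x,y,z) = 2x^2 + 3y^2 + 3z^2 - 12x + 12y - 24z + 76
df/dx = 4x + (-12) = 0 => x = 3
df/dy = 6y + (12) = 0 => y = -2
df/dz = 6z + (-24) = 0 => z = 4
f(3,-2,4) = 2*(3)^2 + 3*(-2)^2 + 3*(4)^2 + -12*(3) + 12*(-2) + -24*(4) + 76 = -2
Hessian is diagonal with entries 4, 6, 6 > 0, confirmed minimum.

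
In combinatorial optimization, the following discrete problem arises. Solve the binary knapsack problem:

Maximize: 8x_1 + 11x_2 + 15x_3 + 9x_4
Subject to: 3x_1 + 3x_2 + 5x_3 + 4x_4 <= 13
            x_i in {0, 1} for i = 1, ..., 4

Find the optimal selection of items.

Items: item 1 (v=8, w=3), item 2 (v=11, w=3), item 3 (v=15, w=5), item 4 (v=9, w=4)
Capacity: 13
Checking all 16 subsets (w = total weight, v = total value):
  {}: w = 0, v = 0
  {1}: w = 3, v = 8
  {2}: w = 3, v = 11
  {3}: w = 5, v = 15
  {4}: w = 4, v = 9
  {1, 2}: w = 6, v = 19
  {1, 3}: w = 8, v = 23
  {1, 4}: w = 7, v = 17
  {2, 3}: w = 8, v = 26
  {2, 4}: w = 7, v = 20
  {3, 4}: w = 9, v = 24
  {1, 2, 3}: w = 11, v = 34
  {1, 2, 4}: w = 10, v = 28
  {1, 3, 4}: w = 12, v = 32
  {2, 3, 4}: w = 12, v = 35
  {1, 2, 3, 4}: w = 15 > 13, infeasible
Best feasible subset: items [2, 3, 4]
Total weight: 12 <= 13, total value: 35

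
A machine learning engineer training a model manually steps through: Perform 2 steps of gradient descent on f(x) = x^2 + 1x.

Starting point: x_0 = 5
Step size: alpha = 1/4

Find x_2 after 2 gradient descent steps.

f(x) = x^2 + 1x, f'(x) = 2x + (1)
Step 1: f'(5) = 11, x_1 = 5 - 1/4 * 11 = 9/4
Step 2: f'(9/4) = 11/2, x_2 = 9/4 - 1/4 * 11/2 = 7/8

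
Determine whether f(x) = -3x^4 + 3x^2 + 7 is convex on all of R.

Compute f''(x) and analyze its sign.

f(x) = -3x^4 + 3x^2 + 7
f'(x) = -12x^3 + 6x
f''(x) = -36x^2 + 6
f''(x) = -36x^2 + 6 -> -inf as |x| -> inf
Therefore, f is not globally convex on R.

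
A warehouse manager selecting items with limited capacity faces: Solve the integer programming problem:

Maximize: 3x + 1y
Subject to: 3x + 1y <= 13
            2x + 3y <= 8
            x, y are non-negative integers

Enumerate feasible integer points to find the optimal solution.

Constraint 1: 3x + 1y <= 13
Constraint 2: 2x + 3y <= 8
Feasible x range (need y >= 0): 0 <= x <= min(13/3, 8/2) => x in {0, ..., 4}.
Enumerate feasible integer points row by row (the coefficient of y is 1 > 0, so for each x the largest feasible y gives the best value):
  x = 0: y <= min((13 - 3*0)/1, (8 - 2*0)/3) => y in {0, ..., 2}; best 3*0 + 1*2 = 2
  x = 1: y <= min((13 - 3*1)/1, (8 - 2*1)/3) => y in {0, ..., 2}; best 3*1 + 1*2 = 5
  x = 2: y <= min((13 - 3*2)/1, (8 - 2*2)/3) => y in {0, ..., 1}; best 3*2 + 1*1 = 7
  x = 3: y <= min((13 - 3*3)/1, (8 - 2*3)/3) => y in {0}; best 3*3 + 1*0 = 9
  x = 4: y <= min((13 - 3*4)/1, (8 - 2*4)/3) => y in {0}; best 3*4 + 1*0 = 12
The maximum 3x + 1y = 12 is achieved at x = 4, y = 0.
Check: 3*4 + 1*0 = 12 <= 13 and 2*4 + 3*0 = 8 <= 8.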